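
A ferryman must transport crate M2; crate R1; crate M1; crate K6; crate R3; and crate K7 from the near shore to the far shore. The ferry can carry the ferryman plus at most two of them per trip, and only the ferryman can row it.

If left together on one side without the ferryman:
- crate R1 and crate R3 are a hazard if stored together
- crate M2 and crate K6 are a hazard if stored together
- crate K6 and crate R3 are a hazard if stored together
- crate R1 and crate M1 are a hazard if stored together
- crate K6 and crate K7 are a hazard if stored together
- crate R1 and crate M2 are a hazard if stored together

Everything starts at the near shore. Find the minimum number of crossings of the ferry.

7

Counting alone: the ferryman can take at most 2 across per trip to the far shore, so moving all 6 needs at least 3 loaded trips out, with a return between consecutive ones — at least 5 crossings.
The safety rule pushes this higher. Following every safe sequence of crossings, the most of the 6 that can be at the far shore as the ferry arrives there on crossing 5 is 4 — never all 6.
So no plan with fewer than 7 crossings exists, and this one achieves 7:
1. Ferryman goes to the far shore with crate K6 and crate R1.  [the near shore: crate K7, crate M1, crate M2, crate R3 | the far shore: crate K6, crate R1]
2. Ferryman goes back to the near shore alone.  [the near shore: crate K7, crate M1, crate M2, crate R3 | the far shore: crate K6, crate R1]
3. Ferryman goes to the far shore with crate M1 and crate M2.  [the near shore: crate K7, crate R3 | the far shore: crate K6, crate M1, crate M2, crate R1]
4. Ferryman goes back to the near shore with crate K6 and crate R1.  [the near shore: crate K6, crate K7, crate R1, crate R3 | the far shore: crate M1, crate M2]
5. Ferryman goes to the far shore with crate K7 and crate R3.  [the near shore: crate K6, crate R1 | the far shore: crate K7, crate M1, crate M2, crate R3]
6. Ferryman goes back to the near shore alone.  [the near shore: crate K6, crate R1 | the far shore: crate K7, crate M1, crate M2, crate R3]
7. Ferryman goes to the far shore with crate K6 and crate R1.  [the near shore: — | the far shore: crate K6, crate K7, crate M1, crate M2, crate R1, crate R3]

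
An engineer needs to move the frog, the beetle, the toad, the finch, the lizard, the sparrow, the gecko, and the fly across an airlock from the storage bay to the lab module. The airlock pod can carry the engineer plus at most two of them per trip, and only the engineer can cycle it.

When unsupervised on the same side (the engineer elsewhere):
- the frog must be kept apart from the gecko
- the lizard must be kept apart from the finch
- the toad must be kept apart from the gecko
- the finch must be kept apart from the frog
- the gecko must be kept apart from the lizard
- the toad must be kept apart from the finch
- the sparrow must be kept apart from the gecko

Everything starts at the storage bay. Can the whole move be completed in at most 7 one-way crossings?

No

Counting alone: the engineer can take at most 2 across per trip to the lab module, so moving all 8 needs at least 4 loaded trips out, with a return between consecutive ones — at least 7 crossings.
The safety rule pushes this higher. Following every safe sequence of crossings, the most of the 8 that can be at the lab module as the airlock pod arrives there on crossing 7 is 6 — never all 8.
So the move cannot be finished within 7 crossings. (The shortest complete plan takes 9:)
1. Engineer goes to the lab module with the finch and the gecko.
2. Engineer goes back to the storage bay alone.
3. Engineer goes to the lab module with the frog and the toad.
4. Engineer goes back to the storage bay with the finch and the gecko.
5. Engineer goes to the lab module with the lizard and the sparrow.
6. Engineer goes back to the storage bay alone.
7. Engineer goes to the lab module with the beetle and the fly.
8. Engineer goes back to the storage bay alone.
9. Engineer goes to the lab module with the finch and the gecko.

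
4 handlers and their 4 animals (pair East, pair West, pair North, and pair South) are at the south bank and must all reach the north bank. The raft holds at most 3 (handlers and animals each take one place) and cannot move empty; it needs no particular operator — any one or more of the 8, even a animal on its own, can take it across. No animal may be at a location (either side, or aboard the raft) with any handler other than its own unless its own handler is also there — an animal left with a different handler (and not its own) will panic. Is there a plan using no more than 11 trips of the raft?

Yes

Yes — this plan uses 9 crossings (≤ 11):
1. animal East and handler East cross → the north bank.
2. handler East crosses ← the south bank.
3. animal West, handler East, and handler West cross → the north bank.
4. animal East and handler East cross ← the south bank.
5. handler East, handler North, and handler South cross → the north bank.
6. animal West crosses ← the south bank.
7. animal East and animal West cross → the north bank.
8. animal East crosses ← the south bank.
9. animal East, animal North, and animal South cross → the north bank.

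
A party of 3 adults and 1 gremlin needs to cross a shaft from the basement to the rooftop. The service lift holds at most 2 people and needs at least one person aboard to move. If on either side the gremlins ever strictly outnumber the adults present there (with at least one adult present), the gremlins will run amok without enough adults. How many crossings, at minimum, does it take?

5

Counting alone: each trip to the rooftop takes at most 2 across and each return brings at least 1 back, so after t trips out (and t−1 returns) at most 2t − (t−1) of the 4 are across; that first reaches 4 at t = 3, so at least 5 crossings are needed.
The plan below uses exactly 5 crossings, so it is optimal:
1. 1 adult and 1 gremlin → the rooftop.  (the basement: 2A 0G; the rooftop: 1A 1G)
2. 1 gremlin ← the basement.  (the basement: 2A 1G; the rooftop: 1A 0G)
3. 1 adult and 1 gremlin → the rooftop.  (the basement: 1A 0G; the rooftop: 2A 1G)
4. 1 gremlin ← the basement.  (the basement: 1A 1G; the rooftop: 2A 0G)
5. 1 adult and 1 gremlin → the rooftop.  (the basement: 0A 0G; the rooftop: 3A 1G)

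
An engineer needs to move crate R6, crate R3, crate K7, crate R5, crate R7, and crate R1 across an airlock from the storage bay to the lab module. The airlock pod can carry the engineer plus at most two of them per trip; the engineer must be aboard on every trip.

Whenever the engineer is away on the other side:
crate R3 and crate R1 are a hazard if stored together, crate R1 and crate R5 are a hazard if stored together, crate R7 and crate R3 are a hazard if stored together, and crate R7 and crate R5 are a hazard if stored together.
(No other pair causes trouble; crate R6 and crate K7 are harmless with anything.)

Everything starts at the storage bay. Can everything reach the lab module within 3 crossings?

Counting alone: the engineer can take at most 2 across per trip to the lab module, so moving all 6 needs at least 3 loaded trips out, with a return between consecutive ones — at least 5 crossings.
Since 3 < 5, 3 crossings cannot be enough. (The shortest complete plan in fact takes 5:)
1. Engineer goes to the lab module with crate R3 and crate R5.
2. Engineer goes back to the storage bay alone.
3. Engineer goes to the lab module with crate K7 and crate R6.
4. Engineer goes back to the storage bay alone.
5. Engineer goes to the lab module with crate R1 and crate R7.

No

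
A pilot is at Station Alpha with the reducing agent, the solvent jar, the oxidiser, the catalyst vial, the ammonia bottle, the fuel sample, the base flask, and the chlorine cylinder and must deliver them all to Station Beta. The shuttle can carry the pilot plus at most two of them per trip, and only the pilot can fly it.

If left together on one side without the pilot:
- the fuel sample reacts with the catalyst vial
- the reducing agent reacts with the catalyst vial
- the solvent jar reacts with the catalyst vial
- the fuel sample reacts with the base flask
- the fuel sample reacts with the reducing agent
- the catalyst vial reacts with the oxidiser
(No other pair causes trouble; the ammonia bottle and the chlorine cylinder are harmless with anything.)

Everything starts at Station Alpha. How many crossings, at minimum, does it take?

13

Counting alone: the pilot can take at most 2 across per trip to Station Beta, so moving all 8 needs at least 4 loaded trips out, with a return between consecutive ones — at least 7 crossings.
The safety rule pushes this higher. Following every safe sequence of crossings, the most of the 8 that can be at Station Beta as the shuttle arrives there on crossings 7, 9, 11 is 5, 6, 7 respectively — never all 8.
So no plan with fewer than 13 crossings exists, and this one achieves 13:
1. Pilot goes to Station Beta with the catalyst vial and the fuel sample.  [Station Alpha: the ammonia bottle, the base flask, the chlorine cylinder, the oxidiser, the reducing agent, the solvent jar | Station Beta: the catalyst vial, the fuel sample]
2. Pilot goes back to Station Alpha with the catalyst vial.  [Station Alpha: the ammonia bottle, the base flask, the catalyst vial, the chlorine cylinder, the oxidiser, the reducing agent, the solvent jar | Station Beta: the fuel sample]
3. Pilot goes to Station Beta with the catalyst vial and the solvent jar.  [Station Alpha: the ammonia bottle, the base flask, the chlorine cylinder, the oxidiser, the reducing agent | Station Beta: the catalyst vial, the fuel sample, the solvent jar]
4. Pilot goes back to Station Alpha with the catalyst vial.  [Station Alpha: the ammonia bottle, the base flask, the catalyst vial, the chlorine cylinder, the oxidiser, the reducing agent | Station Beta: the fuel sample, the solvent jar]
5. Pilot goes to Station Beta with the oxidiser and the reducing agent.  [Station Alpha: the ammonia bottle, the base flask, the catalyst vial, the chlorine cylinder | Station Beta: the fuel sample, the oxidiser, the reducing agent, the solvent jar]
6. Pilot goes back to Station Alpha with the reducing agent.  [Station Alpha: the ammonia bottle, the base flask, the catalyst vial, the chlorine cylinder, the reducing agent | Station Beta: the fuel sample, the oxidiser, the solvent jar]
7. Pilot goes to Station Beta with the ammonia bottle and the reducing agent.  [Station Alpha: the base flask, the catalyst vial, the chlorine cylinder | Station Beta: the ammonia bottle, the fuel sample, the oxidiser, the reducing agent, the solvent jar]
8. Pilot goes back to Station Alpha with the reducing agent.  [Station Alpha: the base flask, the catalyst vial, the chlorine cylinder, the reducing agent | Station Beta: the ammonia bottle, the fuel sample, the oxidiser, the solvent jar]
9. Pilot goes to Station Beta with the base flask and the reducing agent.  [Station Alpha: the catalyst vial, the chlorine cylinder | Station Beta: the ammonia bottle, the base flask, the fuel sample, the oxidiser, the reducing agent, the solvent jar]
10. Pilot goes back to Station Alpha with the fuel sample.  [Station Alpha: the catalyst vial, the chlorine cylinder, the fuel sample | Station Beta: the ammonia bottle, the base flask, the oxidiser, the reducing agent, the solvent jar]
11. Pilot goes to Station Beta with the catalyst vial and the chlorine cylinder.  [Station Alpha: the fuel sample | Station Beta: the ammonia bottle, the base flask, the catalyst vial, the chlorine cylinder, the oxidiser, the reducing agent, the solvent jar]
12. Pilot goes back to Station Alpha with the catalyst vial.  [Station Alpha: the catalyst vial, the fuel sample | Station Beta: the ammonia bottle, the base flask, the chlorine cylinder, the oxidiser, the reducing agent, the solvent jar]
13. Pilot goes to Station Beta with the catalyst vial and the fuel sample.  [Station Alpha: — | Station Beta: the ammonia bottle, the base flask, the catalyst vial, the chlorine cylinder, the fuel sample, the oxidiser, the reducing agent, the solvent jar]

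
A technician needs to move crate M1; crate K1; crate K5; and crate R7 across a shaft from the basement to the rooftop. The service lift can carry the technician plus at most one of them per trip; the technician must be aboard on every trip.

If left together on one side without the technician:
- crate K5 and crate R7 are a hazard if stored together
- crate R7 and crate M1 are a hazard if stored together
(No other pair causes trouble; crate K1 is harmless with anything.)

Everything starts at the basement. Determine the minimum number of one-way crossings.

9

Counting alone: the technician can take at most 1 across per trip to the rooftop, so moving all 4 needs at least 4 loaded trips out, with a return between consecutive ones — at least 7 crossings.
The safety rule pushes this higher. Following every safe sequence of crossings, the most of the 4 that can be at the rooftop as the service lift arrives there on crossing 7 is 3 — never all 4.
So no plan with fewer than 9 crossings exists, and this one achieves 9:
1. Technician goes to the rooftop with crate R7.
2. Technician goes back to the basement alone.
3. Technician goes to the rooftop with crate M1.
4. Technician goes back to the basement with crate R7.
5. Technician goes to the rooftop with crate K5.
6. Technician goes back to the basement alone.
7. Technician goes to the rooftop with crate K1.
8. Technician goes back to the basement alone.
9. Technician goes to the rooftop with crate R7.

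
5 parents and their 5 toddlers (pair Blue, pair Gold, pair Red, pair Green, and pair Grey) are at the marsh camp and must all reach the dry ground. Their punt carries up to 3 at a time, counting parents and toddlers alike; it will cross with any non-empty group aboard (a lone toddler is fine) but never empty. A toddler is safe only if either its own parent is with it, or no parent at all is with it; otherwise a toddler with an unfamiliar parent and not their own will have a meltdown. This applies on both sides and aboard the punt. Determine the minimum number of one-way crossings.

11

Counting alone: each trip to the dry ground takes at most 3 across and each return brings at least 1 back, so after t trips out (and t−1 returns) at most 3t − (t−1) of the 10 are across; that first reaches 10 at t = 5, so at least 9 crossings are needed.
The safety rule pushes this higher. Following every safe sequence of crossings, the most of the 10 that can be at the dry ground as the punt arrives there on crossing 9 is 9 — never all 10.
So no plan with fewer than 11 crossings exists, and this one achieves 11:
1. parent Blue and toddler Blue cross → the dry ground.
2. parent Blue crosses ← the marsh camp.
3. toddler Gold, toddler Green, and toddler Red cross → the dry ground.
4. toddler Blue crosses ← the marsh camp.
5. parent Gold, parent Green, and parent Red cross → the dry ground.
6. parent Gold and toddler Gold cross ← the marsh camp.
7. parent Blue, parent Gold, and parent Grey cross → the dry ground.
8. toddler Red crosses ← the marsh camp.
9. toddler Blue and toddler Gold cross → the dry ground.
10. toddler Blue crosses ← the marsh camp.
11. toddler Blue, toddler Grey, and toddler Red cross → the dry ground.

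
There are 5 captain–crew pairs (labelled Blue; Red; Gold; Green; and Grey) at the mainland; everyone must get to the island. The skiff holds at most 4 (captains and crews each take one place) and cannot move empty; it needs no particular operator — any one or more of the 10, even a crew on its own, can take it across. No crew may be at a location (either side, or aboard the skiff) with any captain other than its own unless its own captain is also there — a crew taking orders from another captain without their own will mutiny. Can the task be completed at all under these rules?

Yes

1. captain Blue and crew Blue cross → the island.
2. captain Blue crosses ← the mainland.
3. crew Gold, crew Green, crew Grey, and crew Red cross → the island.
4. crew Blue crosses ← the mainland.
5. captain Gold, captain Green, captain Grey, and captain Red cross → the island.
6. captain Red and crew Red cross ← the mainland.
7. captain Blue, captain Red, crew Blue, and crew Red cross → the island.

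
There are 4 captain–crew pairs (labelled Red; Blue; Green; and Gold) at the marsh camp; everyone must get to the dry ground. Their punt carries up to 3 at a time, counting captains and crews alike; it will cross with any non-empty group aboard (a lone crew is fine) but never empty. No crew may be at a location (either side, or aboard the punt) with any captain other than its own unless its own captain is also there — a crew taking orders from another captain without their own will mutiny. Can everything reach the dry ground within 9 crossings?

Yes — this plan uses 9 crossings (≤ 9):
1. captain Red and crew Red cross → the dry ground.
2. captain Red crosses ← the marsh camp.
3. captain Blue, captain Red, and crew Blue cross → the dry ground.
4. captain Red and crew Red cross ← the marsh camp.
5. captain Gold, captain Green, and captain Red cross → the dry ground.
6. crew Blue crosses ← the marsh camp.
7. crew Blue and crew Red cross → the dry ground.
8. crew Red crosses ← the marsh camp.
9. crew Gold, crew Green, and crew Red cross → the dry ground.

Yes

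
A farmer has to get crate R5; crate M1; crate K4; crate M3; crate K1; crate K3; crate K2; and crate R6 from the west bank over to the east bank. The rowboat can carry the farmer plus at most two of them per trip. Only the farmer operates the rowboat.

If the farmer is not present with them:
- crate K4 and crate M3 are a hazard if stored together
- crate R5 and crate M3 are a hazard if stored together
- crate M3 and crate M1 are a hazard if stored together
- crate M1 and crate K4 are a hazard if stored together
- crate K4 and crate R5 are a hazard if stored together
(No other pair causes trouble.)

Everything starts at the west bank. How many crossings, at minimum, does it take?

13

Counting alone: the farmer can take at most 2 across per trip to the east bank, so moving all 8 needs at least 4 loaded trips out, with a return between consecutive ones — at least 7 crossings.
The safety rule pushes this higher. Following every safe sequence of crossings, the most of the 8 that can be at the east bank as the rowboat arrives there on crossings 7, 9, 11 is 5, 6, 7 respectively — never all 8.
So no plan with fewer than 13 crossings exists, and this one achieves 13:
1. Farmer goes to the east bank with crate K4 and crate M3.  [the west bank: crate K1, crate K2, crate K3, crate M1, crate R5, crate R6 | the east bank: crate K4, crate M3]
2. Farmer goes back to the west bank with crate K4.  [the west bank: crate K1, crate K2, crate K3, crate K4, crate M1, crate R5, crate R6 | the east bank: crate M3]
3. Farmer goes to the east bank with crate M1 and crate R5.  [the west bank: crate K1, crate K2, crate K3, crate K4, crate R6 | the east bank: crate M1, crate M3, crate R5]
4. Farmer goes back to the west bank with crate M3.  [the west bank: crate K1, crate K2, crate K3, crate K4, crate M3, crate R6 | the east bank: crate M1, crate R5]
5. Farmer goes to the east bank with crate K1 and crate K4.  [the west bank: crate K2, crate K3, crate M3, crate R6 | the east bank: crate K1, crate K4, crate M1, crate R5]
6. Farmer goes back to the west bank with crate K4.  [the west bank: crate K2, crate K3, crate K4, crate M3, crate R6 | the east bank: crate K1, crate M1, crate R5]
7. Farmer goes to the east bank with crate K3 and crate K4.  [the west bank: crate K2, crate M3, crate R6 | the east bank: crate K1, crate K3, crate K4, crate M1, crate R5]
8. Farmer goes back to the west bank with crate K4.  [the west bank: crate K2, crate K4, crate M3, crate R6 | the east bank: crate K1, crate K3, crate M1, crate R5]
9. Farmer goes to the east bank with crate K2 and crate K4.  [the west bank: crate M3, crate R6 | the east bank: crate K1, crate K2, crate K3, crate K4, crate M1, crate R5]
10. Farmer goes back to the west bank with crate K4.  [the west bank: crate K4, crate M3, crate R6 | the east bank: crate K1, crate K2, crate K3, crate M1, crate R5]
11. Farmer goes to the east bank with crate K4 and crate R6.  [the west bank: crate M3 | the east bank: crate K1, crate K2, crate K3, crate K4, crate M1, crate R5, crate R6]
12. Farmer goes back to the west bank with crate K4.  [the west bank: crate K4, crate M3 | the east bank: crate K1, crate K2, crate K3, crate M1, crate R5, crate R6]
13. Farmer goes to the east bank with crate K4 and crate M3.  [the west bank: — | the east bank: crate K1, crate K2, crate K3, crate K4, crate M1, crate M3, crate R5, crate R6]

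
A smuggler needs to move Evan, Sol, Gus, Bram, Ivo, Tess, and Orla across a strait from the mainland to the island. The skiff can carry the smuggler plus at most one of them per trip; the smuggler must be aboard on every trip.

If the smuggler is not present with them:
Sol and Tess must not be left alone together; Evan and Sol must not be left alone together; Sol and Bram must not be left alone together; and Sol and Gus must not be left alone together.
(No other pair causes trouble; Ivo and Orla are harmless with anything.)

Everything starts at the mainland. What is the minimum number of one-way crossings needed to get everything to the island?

Following every safe sequence of crossings from the start, the most of the 7 that can be at the island as the skiff arrives there on crossings 1, 3, 5, 7 is 1, 2, 3, 4 respectively; the best ever achieved is 4 of 7.
From crossing 9 on, no configuration arises that was not already reachable earlier: only 44 distinct safe configurations (who is on which side, and where the skiff is) can ever be reached, none of them has everyone across, and every continuation just revisits them. So no valid plan exists.

impossible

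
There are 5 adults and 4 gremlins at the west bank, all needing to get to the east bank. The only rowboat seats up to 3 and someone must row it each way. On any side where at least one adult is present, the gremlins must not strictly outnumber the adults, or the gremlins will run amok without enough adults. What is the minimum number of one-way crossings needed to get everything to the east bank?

Counting alone: each trip to the east bank takes at most 3 across and each return brings at least 1 back, so after t trips out (and t−1 returns) at most 3t − (t−1) of the 9 are across; that first reaches 9 at t = 4, so at least 7 crossings are needed.
The plan below uses exactly 7 crossings, so it is optimal:
1. 3 gremlins → the east bank.  (the west bank: 5A 1G; the east bank: 0A 3G)
2. 1 gremlin ← the west bank.  (the west bank: 5A 2G; the east bank: 0A 2G)
3. 3 adults → the east bank.  (the west bank: 2A 2G; the east bank: 3A 2G)
4. 1 adult ← the west bank.  (the west bank: 3A 2G; the east bank: 2A 2G)
5. 2 adults and 1 gremlin → the east bank.  (the west bank: 1A 1G; the east bank: 4A 3G)
6. 1 adult ← the west bank.  (the west bank: 2A 1G; the east bank: 3A 3G)
7. 2 adults and 1 gremlin → the east bank.  (the west bank: 0A 0G; the east bank: 5A 4G)

7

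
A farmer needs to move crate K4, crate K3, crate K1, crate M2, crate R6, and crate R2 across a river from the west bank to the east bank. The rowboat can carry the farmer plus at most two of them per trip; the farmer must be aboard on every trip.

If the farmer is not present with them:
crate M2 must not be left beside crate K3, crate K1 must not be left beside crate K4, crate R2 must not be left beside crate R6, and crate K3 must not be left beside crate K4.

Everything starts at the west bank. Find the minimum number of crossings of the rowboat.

impossible

Whatever the first load, the items left behind include a forbidden pair without the farmer. No opening move is safe, so no plan exists.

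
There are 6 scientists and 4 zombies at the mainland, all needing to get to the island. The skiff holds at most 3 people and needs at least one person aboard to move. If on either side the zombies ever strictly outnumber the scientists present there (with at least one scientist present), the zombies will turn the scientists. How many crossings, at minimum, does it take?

9

Counting alone: each trip to the island takes at most 3 across and each return brings at least 1 back, so after t trips out (and t−1 returns) at most 3t − (t−1) of the 10 are across; that first reaches 10 at t = 5, so at least 9 crossings are needed.
The plan below uses exactly 9 crossings, so it is optimal:
1. 2 zombies → the island.  (the mainland: 6S 2Z; the island: 0S 2Z)
2. 1 zombie ← the mainland.  (the mainland: 6S 3Z; the island: 0S 1Z)
3. 3 zombies → the island.  (the mainland: 6S 0Z; the island: 0S 4Z)
4. 1 zombie ← the mainland.  (the mainland: 6S 1Z; the island: 0S 3Z)
5. 3 scientists → the island.  (the mainland: 3S 1Z; the island: 3S 3Z)
6. 1 zombie ← the mainland.  (the mainland: 3S 2Z; the island: 3S 2Z)
7. 1 scientist and 2 zombies → the island.  (the mainland: 2S 0Z; the island: 4S 4Z)
8. 1 zombie ← the mainland.  (the mainland: 2S 1Z; the island: 4S 3Z)
9. 2 scientists and 1 zombie → the island.  (the mainland: 0S 0Z; the island: 6S 4Z)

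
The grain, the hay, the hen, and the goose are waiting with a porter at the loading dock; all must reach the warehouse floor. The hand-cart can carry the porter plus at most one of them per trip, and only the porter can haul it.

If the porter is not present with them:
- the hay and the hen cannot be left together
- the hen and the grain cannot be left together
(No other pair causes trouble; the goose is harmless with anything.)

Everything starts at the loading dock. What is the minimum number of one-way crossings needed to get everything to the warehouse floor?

9

Counting alone: the porter can take at most 1 across per trip to the warehouse floor, so moving all 4 needs at least 4 loaded trips out, with a return between consecutive ones — at least 7 crossings.
The safety rule pushes this higher. Following every safe sequence of crossings, the most of the 4 that can be at the warehouse floor as the hand-cart arrives there on crossing 7 is 3 — never all 4.
So no plan with fewer than 9 crossings exists, and this one achieves 9:
1. Porter goes to the warehouse floor with the hen.  [the loading dock: the goose, the grain, the hay | the warehouse floor: the hen]
2. Porter goes back to the loading dock alone.  [the loading dock: the goose, the grain, the hay | the warehouse floor: the hen]
3. Porter goes to the warehouse floor with the grain.  [the loading dock: the goose, the hay | the warehouse floor: the grain, the hen]
4. Porter goes back to the loading dock with the hen.  [the loading dock: the goose, the hay, the hen | the warehouse floor: the grain]
5. Porter goes to the warehouse floor with the hay.  [the loading dock: the goose, the hen | the warehouse floor: the grain, the hay]
6. Porter goes back to the loading dock alone.  [the loading dock: the goose, the hen | the warehouse floor: the grain, the hay]
7. Porter goes to the warehouse floor with the goose.  [the loading dock: the hen | the warehouse floor: the goose, the grain, the hay]
8. Porter goes back to the loading dock alone.  [the loading dock: the hen | the warehouse floor: the goose, the grain, the hay]
9. Porter goes to the warehouse floor with the hen.  [the loading dock: — | the warehouse floor: the goose, the grain, the hay, the hen]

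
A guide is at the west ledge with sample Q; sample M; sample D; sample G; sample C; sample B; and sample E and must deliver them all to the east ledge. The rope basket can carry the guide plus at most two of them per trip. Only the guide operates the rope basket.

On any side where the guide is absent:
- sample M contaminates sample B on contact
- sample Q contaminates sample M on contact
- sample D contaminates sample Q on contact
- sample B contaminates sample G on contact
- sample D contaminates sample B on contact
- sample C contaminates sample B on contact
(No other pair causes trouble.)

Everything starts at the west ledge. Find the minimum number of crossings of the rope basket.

Counting alone: the guide can take at most 2 across per trip to the east ledge, so moving all 7 needs at least 4 loaded trips out, with a return between consecutive ones — at least 7 crossings.
The safety rule pushes this higher. Following every safe sequence of crossings, the most of the 7 that can be at the east ledge as the rope basket arrives there on crossing 7 is 6 — never all 7.
So no plan with fewer than 9 crossings exists, and this one achieves 9:
1. Guide goes to the east ledge with sample B and sample Q.  [the west ledge: sample C, sample D, sample E, sample G, sample M | the east ledge: sample B, sample Q]
2. Guide goes back to the west ledge alone.  [the west ledge: sample C, sample D, sample E, sample G, sample M | the east ledge: sample B, sample Q]
3. Guide goes to the east ledge with sample E.  [the west ledge: sample C, sample D, sample G, sample M | the east ledge: sample B, sample E, sample Q]
4. Guide goes back to the west ledge alone.  [the west ledge: sample C, sample D, sample G, sample M | the east ledge: sample B, sample E, sample Q]
5. Guide goes to the east ledge with sample D and sample M.  [the west ledge: sample C, sample G | the east ledge: sample B, sample D, sample E, sample M, sample Q]
6. Guide goes back to the west ledge with sample B and sample Q.  [the west ledge: sample B, sample C, sample G, sample Q | the east ledge: sample D, sample E, sample M]
7. Guide goes to the east ledge with sample C and sample G.  [the west ledge: sample B, sample Q | the east ledge: sample C, sample D, sample E, sample G, sample M]
8. Guide goes back to the west ledge alone.  [the west ledge: sample B, sample Q | the east ledge: sample C, sample D, sample E, sample G, sample M]
9. Guide goes to the east ledge with sample B and sample Q.  [the west ledge: — | the east ledge: sample B, sample C, sample D, sample E, sample G, sample M, sample Q]

9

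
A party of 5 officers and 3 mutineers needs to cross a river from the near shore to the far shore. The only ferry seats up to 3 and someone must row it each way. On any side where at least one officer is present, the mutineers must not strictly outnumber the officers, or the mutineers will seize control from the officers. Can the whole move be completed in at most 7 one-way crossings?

Yes — this plan uses 7 crossings (≤ 7):
1. 2 mutineers → the far shore.  (the near shore: 5O 1M; the far shore: 0O 2M)
2. 1 mutineer ← the near shore.  (the near shore: 5O 2M; the far shore: 0O 1M)
3. 2 officers and 1 mutineer → the far shore.  (the near shore: 3O 1M; the far shore: 2O 2M)
4. 1 mutineer ← the near shore.  (the near shore: 3O 2M; the far shore: 2O 1M)
5. 1 officer and 2 mutineers → the far shore.  (the near shore: 2O 0M; the far shore: 3O 3M)
6. 1 mutineer ← the near shore.  (the near shore: 2O 1M; the far shore: 3O 2M)
7. 2 officers and 1 mutineer → the far shore.  (the near shore: 0O 0M; the far shore: 5O 3M)

Yes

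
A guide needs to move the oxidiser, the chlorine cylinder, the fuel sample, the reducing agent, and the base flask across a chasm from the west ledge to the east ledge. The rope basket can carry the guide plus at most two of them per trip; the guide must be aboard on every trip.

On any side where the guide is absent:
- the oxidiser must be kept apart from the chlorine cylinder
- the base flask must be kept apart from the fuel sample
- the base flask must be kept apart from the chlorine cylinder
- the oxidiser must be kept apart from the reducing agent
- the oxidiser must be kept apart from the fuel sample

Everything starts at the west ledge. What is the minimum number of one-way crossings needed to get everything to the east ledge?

7

Counting alone: the guide can take at most 2 across per trip to the east ledge, so moving all 5 needs at least 3 loaded trips out, with a return between consecutive ones — at least 5 crossings.
The safety rule pushes this higher. Following every safe sequence of crossings, the most of the 5 that can be at the east ledge as the rope basket arrives there on crossing 5 is 4 — never all 5.
So no plan with fewer than 7 crossings exists, and this one achieves 7:
1. Guide goes to the east ledge with the base flask and the oxidiser.  [the west ledge: the chlorine cylinder, the fuel sample, the reducing agent | the east ledge: the base flask, the oxidiser]
2. Guide goes back to the west ledge alone.  [the west ledge: the chlorine cylinder, the fuel sample, the reducing agent | the east ledge: the base flask, the oxidiser]
3. Guide goes to the east ledge with the chlorine cylinder.  [the west ledge: the fuel sample, the reducing agent | the east ledge: the base flask, the chlorine cylinder, the oxidiser]
4. Guide goes back to the west ledge with the base flask and the oxidiser.  [the west ledge: the base flask, the fuel sample, the oxidiser, the reducing agent | the east ledge: the chlorine cylinder]
5. Guide goes to the east ledge with the fuel sample and the reducing agent.  [the west ledge: the base flask, the oxidiser | the east ledge: the chlorine cylinder, the fuel sample, the reducing agent]
6. Guide goes back to the west ledge alone.  [the west ledge: the base flask, the oxidiser | the east ledge: the chlorine cylinder, the fuel sample, the reducing agent]
7. Guide goes to the east ledge with the base flask and the oxidiser.  [the west ledge: — | the east ledge: the base flask, the chlorine cylinder, the fuel sample, the oxidiser, the reducing agent]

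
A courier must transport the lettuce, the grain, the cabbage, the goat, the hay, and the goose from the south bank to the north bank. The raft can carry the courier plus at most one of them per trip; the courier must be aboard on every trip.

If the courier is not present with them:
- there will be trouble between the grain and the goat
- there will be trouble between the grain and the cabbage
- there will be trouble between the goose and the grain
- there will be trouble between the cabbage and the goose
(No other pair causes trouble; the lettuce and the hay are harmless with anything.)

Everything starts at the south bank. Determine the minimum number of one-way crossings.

impossible

Whatever the first load, the items left behind include a forbidden pair without the courier. No opening move is safe, so no plan exists.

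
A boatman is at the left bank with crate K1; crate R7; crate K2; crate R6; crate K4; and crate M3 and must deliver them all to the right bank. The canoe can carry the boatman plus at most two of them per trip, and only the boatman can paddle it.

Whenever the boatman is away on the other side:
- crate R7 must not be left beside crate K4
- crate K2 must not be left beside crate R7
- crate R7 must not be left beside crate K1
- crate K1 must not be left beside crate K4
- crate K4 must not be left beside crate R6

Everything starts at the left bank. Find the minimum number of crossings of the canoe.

9

Counting alone: the boatman can take at most 2 across per trip to the right bank, so moving all 6 needs at least 3 loaded trips out, with a return between consecutive ones — at least 5 crossings.
The safety rule pushes this higher. Following every safe sequence of crossings, the most of the 6 that can be at the right bank as the canoe arrives there on crossings 5, 7 is 4, 5 respectively — never all 6.
So no plan with fewer than 9 crossings exists, and this one achieves 9:
1. Boatman goes to the right bank with crate K4 and crate R7.
2. Boatman goes back to the left bank with crate R7.
3. Boatman goes to the right bank with crate K1 and crate K2.
4. Boatman goes back to the left bank with crate K1.
5. Boatman goes to the right bank with crate K1 and crate R6.
6. Boatman goes back to the left bank with crate K4.
7. Boatman goes to the right bank with crate M3 and crate R7.
8. Boatman goes back to the left bank with crate R7.
9. Boatman goes to the right bank with crate K4 and crate R7.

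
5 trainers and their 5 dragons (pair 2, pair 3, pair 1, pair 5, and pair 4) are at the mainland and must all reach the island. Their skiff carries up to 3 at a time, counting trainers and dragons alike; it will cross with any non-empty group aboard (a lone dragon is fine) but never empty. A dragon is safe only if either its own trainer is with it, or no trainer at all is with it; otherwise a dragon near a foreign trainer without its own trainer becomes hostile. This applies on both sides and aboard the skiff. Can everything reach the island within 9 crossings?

No

Counting alone: each trip to the island takes at most 3 across and each return brings at least 1 back, so after t trips out (and t−1 returns) at most 3t − (t−1) of the 10 are across; that first reaches 10 at t = 5, so at least 9 crossings are needed.
The safety rule pushes this higher. Following every safe sequence of crossings, the most of the 10 that can be at the island as the skiff arrives there on crossing 9 is 9 — never all 10.
So the move cannot be finished within 9 crossings. (The shortest complete plan takes 11:)
1. dragon 2 and trainer 2 cross → the island.
2. trainer 2 crosses ← the mainland.
3. dragon 1, dragon 3, and dragon 5 cross → the island.
4. dragon 2 crosses ← the mainland.
5. trainer 1, trainer 3, and trainer 5 cross → the island.
6. dragon 3 and trainer 3 cross ← the mainland.
7. trainer 2, trainer 3, and trainer 4 cross → the island.
8. dragon 1 crosses ← the mainland.
9. dragon 2 and dragon 3 cross → the island.
10. dragon 2 crosses ← the mainland.
11. dragon 1, dragon 2, and dragon 4 cross → the island.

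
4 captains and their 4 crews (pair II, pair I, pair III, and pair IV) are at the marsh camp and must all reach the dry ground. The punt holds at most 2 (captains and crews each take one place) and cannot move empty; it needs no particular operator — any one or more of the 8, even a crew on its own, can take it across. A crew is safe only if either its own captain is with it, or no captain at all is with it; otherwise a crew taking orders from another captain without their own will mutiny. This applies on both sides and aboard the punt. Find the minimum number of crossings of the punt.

impossible

Following every safe sequence of crossings from the start, the most of the 8 that can be at the dry ground as the punt arrives there on crossings 1, 3, 5 is 2, 3, 4 respectively; the best ever achieved is 4 of 8.
From crossing 7 on, no configuration arises that was not already reachable earlier: only 44 distinct safe configurations (who is on which side, and where the punt is) can ever be reached, none of them has everyone across, and every continuation just revisits them. So no valid plan exists.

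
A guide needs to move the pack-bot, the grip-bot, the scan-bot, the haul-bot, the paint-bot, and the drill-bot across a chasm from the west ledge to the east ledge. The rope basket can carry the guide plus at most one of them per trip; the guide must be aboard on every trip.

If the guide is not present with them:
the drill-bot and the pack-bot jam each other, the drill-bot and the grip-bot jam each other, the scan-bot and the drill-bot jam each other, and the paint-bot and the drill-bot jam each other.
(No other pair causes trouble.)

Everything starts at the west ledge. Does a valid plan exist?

Following every safe sequence of crossings from the start, the most of the 6 that can be at the east ledge as the rope basket arrives there on crossings 1, 3, 5 is 1, 2, 3 respectively; the best ever achieved is 3 of 6.
From crossing 7 on, no configuration arises that was not already reachable earlier: only 22 distinct safe configurations (who is on which side, and where the rope basket is) can ever be reached, none of them has everyone across, and every continuation just revisits them. So no valid plan exists.

No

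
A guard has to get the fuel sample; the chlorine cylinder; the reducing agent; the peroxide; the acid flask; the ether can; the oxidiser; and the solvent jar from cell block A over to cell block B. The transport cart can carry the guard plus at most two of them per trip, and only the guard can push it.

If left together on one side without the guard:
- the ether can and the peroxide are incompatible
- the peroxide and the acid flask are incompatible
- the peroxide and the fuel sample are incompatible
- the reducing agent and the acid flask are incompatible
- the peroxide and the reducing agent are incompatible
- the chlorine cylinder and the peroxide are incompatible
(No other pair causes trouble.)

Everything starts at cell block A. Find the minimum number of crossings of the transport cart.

Counting alone: the guard can take at most 2 across per trip to cell block B, so moving all 8 needs at least 4 loaded trips out, with a return between consecutive ones — at least 7 crossings.
The safety rule pushes this higher. Following every safe sequence of crossings, the most of the 8 that can be at cell block B as the transport cart arrives there on crossings 7, 9, 11 is 5, 6, 7 respectively — never all 8.
So no plan with fewer than 13 crossings exists, and this one achieves 13:
1. Guard goes to cell block B with the peroxide and the reducing agent.  [cell block A: the acid flask, the chlorine cylinder, the ether can, the fuel sample, the oxidiser, the solvent jar | cell block B: the peroxide, the reducing agent]
2. Guard goes back to cell block A with the reducing agent.  [cell block A: the acid flask, the chlorine cylinder, the ether can, the fuel sample, the oxidiser, the reducing agent, the solvent jar | cell block B: the peroxide]
3. Guard goes to cell block B with the fuel sample and the reducing agent.  [cell block A: the acid flask, the chlorine cylinder, the ether can, the oxidiser, the solvent jar | cell block B: the fuel sample, the peroxide, the reducing agent]
4. Guard goes back to cell block A with the peroxide.  [cell block A: the acid flask, the chlorine cylinder, the ether can, the oxidiser, the peroxide, the solvent jar | cell block B: the fuel sample, the reducing agent]
5. Guard goes to cell block B with the chlorine cylinder and the peroxide.  [cell block A: the acid flask, the ether can, the oxidiser, the solvent jar | cell block B: the chlorine cylinder, the fuel sample, the peroxide, the reducing agent]
6. Guard goes back to cell block A with the peroxide.  [cell block A: the acid flask, the ether can, the oxidiser, the peroxide, the solvent jar | cell block B: the chlorine cylinder, the fuel sample, the reducing agent]
7. Guard goes to cell block B with the ether can and the peroxide.  [cell block A: the acid flask, the oxidiser, the solvent jar | cell block B: the chlorine cylinder, the ether can, the fuel sample, the peroxide, the reducing agent]
8. Guard goes back to cell block A with the peroxide.  [cell block A: the acid flask, the oxidiser, the peroxide, the solvent jar | cell block B: the chlorine cylinder, the ether can, the fuel sample, the reducing agent]
9. Guard goes to cell block B with the oxidiser and the peroxide.  [cell block A: the acid flask, the solvent jar | cell block B: the chlorine cylinder, the ether can, the fuel sample, the oxidiser, the peroxide, the reducing agent]
10. Guard goes back to cell block A with the peroxide.  [cell block A: the acid flask, the peroxide, the solvent jar | cell block B: the chlorine cylinder, the ether can, the fuel sample, the oxidiser, the reducing agent]
11. Guard goes to cell block B with the peroxide and the solvent jar.  [cell block A: the acid flask | cell block B: the chlorine cylinder, the ether can, the fuel sample, the oxidiser, the peroxide, the reducing agent, the solvent jar]
12. Guard goes back to cell block A with the peroxide.  [cell block A: the acid flask, the peroxide | cell block B: the chlorine cylinder, the ether can, the fuel sample, the oxidiser, the reducing agent, the solvent jar]
13. Guard goes to cell block B with the acid flask and the peroxide.  [cell block A: — | cell block B: the acid flask, the chlorine cylinder, the ether can, the fuel sample, the oxidiser, the peroxide, the reducing agent, the solvent jar]

13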